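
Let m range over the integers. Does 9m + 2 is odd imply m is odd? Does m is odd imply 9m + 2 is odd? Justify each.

[⇐] Suppose m is odd; write m = 2j + 1. Then 9m + 2 = 9·(2j + 1) + 2 = 2·9j + 11, which is odd.

[⇒] Suppose 9m + 2 is odd. Since 9 is odd, 9m and m have the same parity, so 9m + 2 ≡ m + 2 (mod 2). As 2 is even, 9m + 2 is odd exactly when m is odd. Thus m is odd.

The biconditional holds.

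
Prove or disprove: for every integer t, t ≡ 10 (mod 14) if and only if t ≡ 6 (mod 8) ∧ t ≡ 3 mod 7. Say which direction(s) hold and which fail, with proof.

(⇒) fails; (⇐) holds.

(⟹) This fails: t = 24 gives 24 ≡ 10 (mod 14) but 24 ≡ 0 (mod 8), so the conjunction on the right does not hold.

(⟸) Conversely, if t ≡ 6 (mod 8) and t ≡ 3 (mod 7), then by the Chinese remainder theorem t ≡ 38 (mod 56). Since 38 ≡ 10 (mod 14) and 14 ∣ 56, we get t ≡ 10 (mod 14).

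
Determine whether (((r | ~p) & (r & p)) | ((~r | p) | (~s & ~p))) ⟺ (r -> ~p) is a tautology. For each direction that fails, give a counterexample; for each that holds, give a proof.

Neither implication holds.

(→) This fails. Under r = T, p = T, s = F, the left side is true but the right side is false.

(←) This fails. Under r = T, p = F, s = T, the left side is false but the right side is true.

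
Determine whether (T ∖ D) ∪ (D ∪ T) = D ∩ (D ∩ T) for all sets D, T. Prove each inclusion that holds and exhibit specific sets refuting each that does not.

Only the reverse inclusion holds.

(⊆) This inclusion fails. Take D = {1}, T = ∅; then 1 ∈ (T ∖ D) ∪ (D ∪ T) but 1 ∉ D ∩ (D ∩ T).

(⊇) Let x ∈ D ∩ (D ∩ T). Then x ∈ D ∩ T, from which x ∈ (T ∖ D) ∪ (D ∪ T).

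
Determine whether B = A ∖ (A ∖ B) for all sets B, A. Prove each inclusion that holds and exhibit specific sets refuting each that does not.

(⟹) This inclusion fails. Take B = {1}, A = ∅; then 1 ∈ B but 1 ∉ A ∖ (A ∖ B).

(⟸) Let x ∈ A ∖ (A ∖ B). Then x ∈ B ∩ A, from which x ∈ B.

The sets are not equal: only the reverse inclusion holds.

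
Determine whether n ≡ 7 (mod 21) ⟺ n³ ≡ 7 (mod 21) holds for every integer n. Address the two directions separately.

(→) Suppose n ≡ 7 (mod 21). Write n = 21j + 7. Then (21j + 7)³ = 9261j³ + 9261j² + 3087j + 343 = 21(441j³ + 441j² + 147j + 16) + 7, so n³ ≡ 7 (mod 21).

(←) Conversely, suppose n³ ≡ 7 (mod 21). The only residue r in {0, …, 20} with r³ ≡ 7 (mod 21) is r = 7, so n ≡ 7 (mod 21).

Equivalent; both directions hold.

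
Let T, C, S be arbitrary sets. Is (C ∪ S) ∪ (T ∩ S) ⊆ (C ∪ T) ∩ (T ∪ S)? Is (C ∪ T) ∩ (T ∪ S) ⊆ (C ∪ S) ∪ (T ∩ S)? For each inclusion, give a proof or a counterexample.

Neither inclusion holds.

Forward inclusion. This inclusion fails. Take T = ∅, C = {1}, S = ∅; then 1 ∈ (C ∪ S) ∪ (T ∩ S) but 1 ∉ (C ∪ T) ∩ (T ∪ S).

Reverse inclusion. This inclusion fails. Take T = {1}, C = ∅, S = ∅; then 1 ∈ (C ∪ T) ∩ (T ∪ S) but 1 ∉ (C ∪ S) ∪ (T ∩ S).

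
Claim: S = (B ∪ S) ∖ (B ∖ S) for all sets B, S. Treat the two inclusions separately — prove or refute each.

The two sets are equal.

(⊆) Let x ∈ S. Then either x ∈ S and x ∉ B; or x ∈ B ∩ S. In each case x ∈ (B ∪ S) ∖ (B ∖ S), so S ⊆ (B ∪ S) ∖ (B ∖ S).

(⊇) Let x ∈ (B ∪ S) ∖ (B ∖ S). Then either x ∈ S and x ∉ B; or x ∈ B ∩ S. In each case x ∈ S, so (B ∪ S) ∖ (B ∖ S) ⊆ S.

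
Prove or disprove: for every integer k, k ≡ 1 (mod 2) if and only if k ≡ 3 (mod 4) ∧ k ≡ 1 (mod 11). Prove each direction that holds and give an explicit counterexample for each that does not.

Only the converse holds.

(⇐) If k ≡ 3 (mod 4) and k ≡ 1 (mod 11), then by the Chinese remainder theorem k ≡ 23 (mod 44). Since 23 ≡ 1 (mod 2) and 2 ∣ 44, we get k ≡ 1 (mod 2).

(⇒) This fails: k = 1 gives 1 ≡ 1 (mod 2) but 1 ≡ 1 (mod 4), so the conjunction on the right does not hold.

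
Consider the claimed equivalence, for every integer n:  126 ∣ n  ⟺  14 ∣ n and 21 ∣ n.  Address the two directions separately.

(⇒) holds; (⇐) fails.

Converse. This fails: take n = 42. Both 14 ∣ 42 and 21 ∣ 42, yet 42 is not a multiple of 126 (since 42 = 0·126 + 42), so 126 ∤ 42.

Forward direction. If 126 ∣ n, write n = 126q. Since 126 = 9·14, n = 14·(9q), so 14 ∣ n; and since 126 = 6·21, n = 21·(6q), so 21 ∣ n.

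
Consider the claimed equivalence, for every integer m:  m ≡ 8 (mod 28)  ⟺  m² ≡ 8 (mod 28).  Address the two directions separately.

[⇒] Suppose m ≡ 8 (mod 28). Write m = 28j + 8. Then (28j + 8)² = 784j² + 448j + 64 = 28(28j² + 16j + 2) + 8, so m² ≡ 8 (mod 28).

[⇐] This fails: take m = 6. Then 6² = 36 ≡ 8 (mod 28), yet 6 ≡ 6 (mod 28), not 8.

Only the forward direction holds.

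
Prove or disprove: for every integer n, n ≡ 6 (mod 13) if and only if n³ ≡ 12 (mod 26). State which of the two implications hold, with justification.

Both directions fail.

(⟹) This fails: take n = 6. Then 6 ≡ 6 (mod 13), but 6³ = 216 ≡ 8 (mod 26), not 12.

(⟸) This fails: take n = 4. Then 4³ = 64 ≡ 12 (mod 26), yet 4 ≡ 4 (mod 13), not 6.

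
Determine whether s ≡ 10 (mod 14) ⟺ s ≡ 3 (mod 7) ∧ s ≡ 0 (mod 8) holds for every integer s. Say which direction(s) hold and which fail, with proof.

Only the reverse direction holds.

[⇒] This fails: s = 10 gives 10 ≡ 10 (mod 14) but 10 ≡ 2 (mod 8), so the conjunction on the right does not hold.

[⇐] Conversely, if s ≡ 3 (mod 7) and s ≡ 0 (mod 8), then by the Chinese remainder theorem s ≡ 24 (mod 56). Since 24 ≡ 10 (mod 14) and 14 ∣ 56, we get s ≡ 10 (mod 14).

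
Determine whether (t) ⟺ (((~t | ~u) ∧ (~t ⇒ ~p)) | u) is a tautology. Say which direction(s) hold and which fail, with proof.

(⇒) holds; (⇐) fails.

Forward direction. Assume the antecedent. If t is true, ((~t | ~u) ∧ (~t ⇒ ~p)) | u reduces to true regardless of the other variables. If t is false, the antecedent cannot hold. Either way ((~t | ~u) ∧ (~t ⇒ ~p)) | u holds.

Converse. This fails. Under t = F, p = F, u = F, the left side is false but the right side is true.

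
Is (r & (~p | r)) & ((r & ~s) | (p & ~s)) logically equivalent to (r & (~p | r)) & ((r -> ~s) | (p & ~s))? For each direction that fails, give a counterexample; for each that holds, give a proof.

(⟸) Assume the antecedent. If p is true, the antecedent forces (p = T, r = T, s = F), and the consequent holds there. If p is false, the antecedent forces (p = F, r = T, s = F), and the consequent holds there. Either way the consequent holds.

(⟹) Assume the antecedent. If p is true, the antecedent forces (p = T, r = T, s = F), and the consequent holds there. If p is false, the antecedent forces (p = F, r = T, s = F), and the consequent holds there. Either way the consequent holds.

Both implications hold.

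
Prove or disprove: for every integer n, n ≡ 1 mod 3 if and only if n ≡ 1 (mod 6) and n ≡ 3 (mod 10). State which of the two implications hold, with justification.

The forward direction fails; the converse holds.

(⇒) This fails: n = 1 gives 1 ≡ 1 (mod 3) but 1 ≡ 1 (mod 10), so the conjunction on the right does not hold.

(⇐) Conversely, if n ≡ 1 (mod 6) and n ≡ 3 (mod 10), then by the Chinese remainder theorem n ≡ 13 (mod 30). Since 13 ≡ 1 (mod 3) and 3 ∣ 30, we get n ≡ 1 (mod 3).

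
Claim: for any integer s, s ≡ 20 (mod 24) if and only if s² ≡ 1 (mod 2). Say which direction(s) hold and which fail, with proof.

(⇒) This fails: take s = 20. Then 20 ≡ 20 (mod 24), but 20² = 400 ≡ 0 (mod 2), not 1.

(⇐) This fails: take s = 1. Then 1² = 1 ≡ 1 (mod 2), yet 1 ≡ 1 (mod 24), not 20.

Neither implication holds.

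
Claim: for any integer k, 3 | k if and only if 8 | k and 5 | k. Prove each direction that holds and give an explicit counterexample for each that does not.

[⇒] This fails: take k = 3. Certainly 3 ∣ 3, but 8 ∤ 3.

[⇐] This fails: take k = 40. Both 8 ∣ 40 and 5 ∣ 40, yet 40 is not a multiple of 3 (since 40 = 13·3 + 1), so 3 ∤ 40.

Neither direction holds.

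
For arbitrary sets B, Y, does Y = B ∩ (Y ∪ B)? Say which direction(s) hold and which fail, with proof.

(⊆) fails and (⊇) fails.

(⊆) This inclusion fails. Take B = ∅, Y = {1}; then 1 ∈ Y but 1 ∉ B ∩ (Y ∪ B).

(⊇) This inclusion fails. Take B = {1}, Y = ∅; then 1 ∈ B ∩ (Y ∪ B) but 1 ∉ Y.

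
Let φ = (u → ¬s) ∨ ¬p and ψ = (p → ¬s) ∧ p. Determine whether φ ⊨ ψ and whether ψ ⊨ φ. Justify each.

The forward direction fails; the converse holds.

Converse. Assume the antecedent. If s is true, the antecedent cannot hold. If s is false, (u → ¬s) ∨ ¬p reduces to true regardless of the other variables. Either way (u → ¬s) ∨ ¬p holds.

Forward direction. This fails. Under s = F, p = F, u = F, the left side is true but the right side is false.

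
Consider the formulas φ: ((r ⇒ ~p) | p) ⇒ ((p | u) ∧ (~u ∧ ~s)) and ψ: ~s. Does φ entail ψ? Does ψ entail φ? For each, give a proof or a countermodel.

(⟹) Assume the antecedent. If u is true, the antecedent cannot hold. If u is false, the antecedent forces (u = F, r = F, s = F, p = T) or (u = F, r = T, s = F, p = T), and ~s holds there. Either way ~s holds.

(⟸) This fails. Under u = F, r = F, s = F, p = F, the left side is false but the right side is true.

Only the forward implication holds.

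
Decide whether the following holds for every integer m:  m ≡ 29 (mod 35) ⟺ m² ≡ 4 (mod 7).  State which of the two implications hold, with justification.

Neither direction holds.

(⇒) This fails: take m = 29. Then 29 ≡ 29 (mod 35), but 29² = 841 ≡ 1 (mod 7), not 4.

(⇐) This fails: take m = 2. Then 2² = 4 ≡ 4 (mod 7), yet 2 ≡ 2 (mod 35), not 29.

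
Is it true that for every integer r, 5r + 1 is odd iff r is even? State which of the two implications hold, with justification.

Equivalent; both directions hold.

Converse. Suppose r is even; write r = 2j. Then 5r + 1 = 5·(2j) + 1 = 2·5j + 1, which is odd.

Forward direction. Suppose 5r + 1 is odd. Since 5 is odd, 5r and r have the same parity, so 5r + 1 ≡ r + 1 (mod 2). As 1 is odd, 5r + 1 is odd exactly when r is even. Thus r is even.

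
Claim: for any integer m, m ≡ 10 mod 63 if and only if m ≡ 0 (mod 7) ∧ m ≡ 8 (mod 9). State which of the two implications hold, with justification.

[⇒] This fails: m = 10 gives 10 ≡ 10 (mod 63) but 10 ≡ 3 (mod 7), so the conjunction on the right does not hold.

[⇐] This fails: m = 35 satisfies both congruences on the right (35 ≡ 0 mod 7 and 35 ≡ 8 mod 9) yet 35 ≡ 35 (mod 63), not 10.

Both directions fail.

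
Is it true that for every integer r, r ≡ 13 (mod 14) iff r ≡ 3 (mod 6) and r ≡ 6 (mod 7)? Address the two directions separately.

(→) This fails: r = 41 gives 41 ≡ 13 (mod 14) but 41 ≡ 5 (mod 6), so the conjunction on the right does not hold.

(←) Conversely, if r ≡ 3 (mod 6) and r ≡ 6 (mod 7), then by the Chinese remainder theorem r ≡ 27 (mod 42). Since 27 ≡ 13 (mod 14) and 14 ∣ 42, we get r ≡ 13 (mod 14).

(⇒) fails; (⇐) holds.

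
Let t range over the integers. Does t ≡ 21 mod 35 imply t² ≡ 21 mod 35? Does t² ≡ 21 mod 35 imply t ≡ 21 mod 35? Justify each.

(⇐) This fails: take t = 14. Then 14² = 196 ≡ 21 (mod 35), yet 14 ≡ 14 (mod 35), not 21.

(⇒) Suppose t ≡ 21 mod 35. Write t = 35j + 21. Then (35j + 21)² = 1225j² + 1470j + 441 = 35(35j² + 42j + 12) + 21, so t² ≡ 21 (mod 35).

The forward direction holds; the converse fails.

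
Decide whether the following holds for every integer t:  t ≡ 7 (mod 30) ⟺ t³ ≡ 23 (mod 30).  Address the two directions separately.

Both directions fail.

Forward direction. This fails: take t = 7. Then 7 ≡ 7 (mod 30), but 7³ = 343 ≡ 13 (mod 30), not 23.

Converse. This fails: take t = 17. Then 17³ = 4913 ≡ 23 (mod 30), yet 17 ≡ 17 (mod 30), not 7.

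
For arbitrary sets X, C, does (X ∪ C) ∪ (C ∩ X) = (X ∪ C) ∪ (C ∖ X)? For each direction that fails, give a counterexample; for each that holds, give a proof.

(⟹) Let x ∈ (X ∪ C) ∪ (C ∩ X). Then either x ∈ X and x ∉ C; or x ∈ C and x ∉ X; or x ∈ X ∩ C. In each case x ∈ (X ∪ C) ∪ (C ∖ X), so (X ∪ C) ∪ (C ∩ X) ⊆ (X ∪ C) ∪ (C ∖ X).

(⟸) Let x ∈ (X ∪ C) ∪ (C ∖ X). Then either x ∈ X and x ∉ C; or x ∈ C and x ∉ X; or x ∈ X ∩ C. In each case x ∈ (X ∪ C) ∪ (C ∩ X), so (X ∪ C) ∪ (C ∖ X) ⊆ (X ∪ C) ∪ (C ∩ X).

The two sets are equal.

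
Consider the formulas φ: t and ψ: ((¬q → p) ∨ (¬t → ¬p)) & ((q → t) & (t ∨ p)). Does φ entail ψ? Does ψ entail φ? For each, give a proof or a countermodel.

Only the forward direction holds.

(←) This fails. Under p = T, t = F, q = F, the left side is false but the right side is true.

(→) Assume the antecedent. If p is true, the antecedent forces (p = T, t = T, q = F) or (p = T, t = T, q = T), and the consequent holds there. If p is false, the antecedent forces (p = F, t = T, q = F) or (p = F, t = T, q = T), and the consequent holds there. Either way the consequent holds.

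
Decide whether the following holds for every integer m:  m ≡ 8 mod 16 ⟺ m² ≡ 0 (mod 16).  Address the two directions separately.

(→) Suppose m ≡ 8 mod 16. Write m = 16j + 8. Then (16j + 8)² = 256j² + 256j + 64 = 16(16j² + 16j + 4) + 0, so m² ≡ 0 (mod 16).

(←) This fails: take m = 0. Then 0² = 0 ≡ 0 (mod 16), yet 0 ≡ 0 (mod 16), not 8.

Not equivalent: only (⇒) holds.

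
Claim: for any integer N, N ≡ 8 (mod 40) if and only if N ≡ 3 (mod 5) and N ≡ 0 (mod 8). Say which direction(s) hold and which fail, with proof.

Both directions hold; the statement is true.

Converse. If N ≡ 3 (mod 5) and N ≡ 0 (mod 8), then by the Chinese remainder theorem N ≡ 8 (mod 40). This is exactly N ≡ 8 (mod 40).

Forward direction. Suppose N ≡ 8 (mod 40); write N = 40j + 8. Since 5 ∣ 40, reducing mod 5 gives N ≡ 8 ≡ 3 (mod 5); since 8 ∣ 40, reducing mod 8 gives N ≡ 8 ≡ 0 (mod 8).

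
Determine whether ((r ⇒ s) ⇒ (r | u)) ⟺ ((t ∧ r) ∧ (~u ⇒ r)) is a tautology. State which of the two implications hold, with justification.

(⇒) fails; (⇐) holds.

(⟸) Assume the antecedent. If s is true, the antecedent forces (s = T, r = T, u = F, t = T) or (s = T, r = T, u = T, t = T), and (r ⇒ s) ⇒ (r | u) holds there. If s is false, the antecedent forces (s = F, r = T, u = F, t = T) or (s = F, r = T, u = T, t = T), and (r ⇒ s) ⇒ (r | u) holds there. Either way (r ⇒ s) ⇒ (r | u) holds.

(⟹) This fails. Under s = F, r = T, u = F, t = F, the left side is true but the right side is false.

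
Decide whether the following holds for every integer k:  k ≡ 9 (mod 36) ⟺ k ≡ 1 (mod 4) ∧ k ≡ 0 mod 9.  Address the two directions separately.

(⇒) Suppose k ≡ 9 (mod 36); write k = 36j + 9. Since 4 ∣ 36, reducing mod 4 gives k ≡ 9 ≡ 1 (mod 4); since 9 ∣ 36, reducing mod 9 gives k ≡ 9 ≡ 0 (mod 9).

(⇐) Conversely, if k ≡ 1 (mod 4) and k ≡ 0 (mod 9), then by the Chinese remainder theorem k ≡ 9 (mod 36). This is exactly k ≡ 9 (mod 36).

Both implications hold.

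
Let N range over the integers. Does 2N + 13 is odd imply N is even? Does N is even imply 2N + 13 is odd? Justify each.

(⟹) This fails: take N = 7. Then 2N + 13 = 27, which is odd, yet N = 7 is odd, not even.

(⟸) Suppose N is even. Since 2 is even, 2N is even for every N, so 2N + 13 has the same parity as 13, which is odd. Hence 2N + 13 is odd.

Not equivalent: only (⇐) holds.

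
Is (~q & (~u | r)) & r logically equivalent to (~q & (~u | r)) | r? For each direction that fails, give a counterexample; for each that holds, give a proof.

(⟹) Assume the antecedent. If u is true, the antecedent forces (u = T, q = F, r = T), and (~q & (~u | r)) | r holds there. If u is false, the antecedent forces (u = F, q = F, r = T), and (~q & (~u | r)) | r holds there. Either way (~q & (~u | r)) | r holds.

(⟸) This fails. Under u = F, q = F, r = F, the left side is false but the right side is true.

(⇒) holds; (⇐) fails.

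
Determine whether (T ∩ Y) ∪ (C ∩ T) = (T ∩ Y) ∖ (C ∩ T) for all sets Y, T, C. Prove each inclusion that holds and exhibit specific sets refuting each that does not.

(⊆) fails; (⊇) holds.

Reverse inclusion. Let x ∈ (T ∩ Y) ∖ (C ∩ T). Then x ∈ Y ∩ T and x ∉ C, from which x ∈ (T ∩ Y) ∪ (C ∩ T).

Forward inclusion. This inclusion fails. Take Y = ∅, T = {1}, C = {1}; then 1 ∈ (T ∩ Y) ∪ (C ∩ T) but 1 ∉ (T ∩ Y) ∖ (C ∩ T).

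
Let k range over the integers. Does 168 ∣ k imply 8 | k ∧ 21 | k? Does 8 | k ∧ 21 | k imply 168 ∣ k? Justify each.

(⟹) If 168 ∣ k, write k = 168q. Since 168 = 21·8, k = 8·(21q), so 8 ∣ k; and since 168 = 8·21, k = 21·(8q), so 21 ∣ k.

(⟸) Suppose 8 ∣ k and 21 ∣ k. Any common multiple of 8 and 21 is a multiple of their lcm; here gcd(8, 21) = 1, so lcm(8, 21) = 8·21 = 168, so 168 ∣ k.

Both directions hold; the statement is true.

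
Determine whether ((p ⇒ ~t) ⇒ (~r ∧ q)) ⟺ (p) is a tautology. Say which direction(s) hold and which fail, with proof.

(⇒) This fails. Under p = F, r = F, q = T, t = F, the left side is true but the right side is false.

(⇐) This fails. Under p = T, r = F, q = F, t = F, the left side is false but the right side is true.

Neither implication holds.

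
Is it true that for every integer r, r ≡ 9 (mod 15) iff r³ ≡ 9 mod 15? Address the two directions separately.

Both directions hold.

Forward direction. Suppose r ≡ 9 (mod 15). Write r = 15j + 9. Then (15j + 9)³ = 3375j³ + 6075j² + 3645j + 729 = 15(225j³ + 405j² + 243j + 48) + 9, so r³ ≡ 9 (mod 15).

Converse. Suppose r³ ≡ 9 (mod 15). The only residue r in {0, …, 14} with r³ ≡ 9 (mod 15) is r = 9, so r ≡ 9 (mod 15).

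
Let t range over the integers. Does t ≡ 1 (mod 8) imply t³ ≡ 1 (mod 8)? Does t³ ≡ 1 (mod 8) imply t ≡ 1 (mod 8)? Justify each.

(→) Suppose t ≡ 1 (mod 8). Write t = 8j + 1. Then (8j + 1)³ = 512j³ + 192j² + 24j + 1 = 8(64j³ + 24j² + 3j) + 1, so t³ ≡ 1 (mod 8).

(←) Conversely, suppose t³ ≡ 1 (mod 8). The only residue r in {0, …, 7} with r³ ≡ 1 (mod 8) is r = 1, so t ≡ 1 (mod 8).

Both directions hold; the statement is true.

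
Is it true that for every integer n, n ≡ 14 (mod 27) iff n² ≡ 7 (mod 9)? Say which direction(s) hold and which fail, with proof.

(⟸) This fails: take n = 4. Then 4² = 16 ≡ 7 (mod 9), yet 4 ≡ 4 (mod 27), not 14.

(⟹) Suppose n ≡ 14 (mod 27). Then n² ≡ 14² = 196 (mod 27), and since 9 ∣ 27, also n² ≡ 7 (mod 9).

The forward direction holds; the converse fails.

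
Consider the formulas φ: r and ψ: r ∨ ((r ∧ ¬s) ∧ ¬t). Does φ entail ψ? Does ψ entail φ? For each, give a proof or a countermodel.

Both directions hold.

(⟹) Assume the antecedent. If t is true, the antecedent forces (t = T, r = T, s = F) or (t = T, r = T, s = T), and r ∨ ((r ∧ ¬s) ∧ ¬t) holds there. If t is false, the antecedent forces (t = F, r = T, s = F) or (t = F, r = T, s = T), and r ∨ ((r ∧ ¬s) ∧ ¬t) holds there. Either way r ∨ ((r ∧ ¬s) ∧ ¬t) holds.

(⟸) Assume the antecedent. If t is true, the antecedent forces (t = T, r = T, s = F) or (t = T, r = T, s = T), and r holds there. If t is false, the antecedent forces (t = F, r = T, s = F) or (t = F, r = T, s = T), and r holds there. Either way r holds.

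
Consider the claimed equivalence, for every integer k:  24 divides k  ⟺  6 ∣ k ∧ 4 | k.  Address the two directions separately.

Only the forward implication holds.

(←) This fails: take k = 12. Both 6 ∣ 12 and 4 ∣ 12, yet 12 is not a multiple of 24 (since 12 = 0·24 + 12), so 24 ∤ 12.

(→) If 24 ∣ k, write k = 24q. Since 24 = 4·6, k = 6·(4q), so 6 ∣ k; and since 24 = 6·4, k = 4·(6q), so 4 ∣ k.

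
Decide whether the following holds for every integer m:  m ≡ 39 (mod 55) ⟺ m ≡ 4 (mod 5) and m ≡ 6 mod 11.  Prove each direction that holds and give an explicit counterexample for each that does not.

Forward direction. Suppose m ≡ 39 (mod 55); write m = 55j + 39. Since 5 ∣ 55, reducing mod 5 gives m ≡ 39 ≡ 4 (mod 5); since 11 ∣ 55, reducing mod 11 gives m ≡ 39 ≡ 6 (mod 11).

Converse. If m ≡ 4 (mod 5) and m ≡ 6 (mod 11), then by the Chinese remainder theorem m ≡ 39 (mod 55). This is exactly m ≡ 39 (mod 55).

Equivalent; both directions hold.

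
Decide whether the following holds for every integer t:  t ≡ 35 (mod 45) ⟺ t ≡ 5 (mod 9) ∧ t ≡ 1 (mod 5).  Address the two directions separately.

Forward direction. This fails: t = 35 gives 35 ≡ 35 (mod 45) but 35 ≡ 8 (mod 9), so the conjunction on the right does not hold.

Converse. This fails: t = 41 satisfies both congruences on the right (41 ≡ 5 mod 9 and 41 ≡ 1 mod 5) yet 41 ≡ 41 (mod 45), not 35.

Neither direction holds.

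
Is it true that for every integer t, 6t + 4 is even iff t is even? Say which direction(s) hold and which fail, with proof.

Only the converse holds.

Forward direction. This fails: take t = 5. Then 6t + 4 = 34, which is even, yet t = 5 is odd, not even.

Converse. Suppose t is even. Since 6 is even, 6t is even for every t, so 6t + 4 has the same parity as 4, which is even. Hence 6t + 4 is even.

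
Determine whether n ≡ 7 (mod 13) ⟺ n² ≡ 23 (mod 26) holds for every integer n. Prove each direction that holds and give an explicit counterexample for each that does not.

(→) This fails: take n = 20. Then 20 ≡ 7 (mod 13), but 20² = 400 ≡ 10 (mod 26), not 23.

(←) This fails: take n = 19. Then 19² = 361 ≡ 23 (mod 26), yet 19 ≡ 6 (mod 13), not 7.

(⇒) fails and (⇐) fails.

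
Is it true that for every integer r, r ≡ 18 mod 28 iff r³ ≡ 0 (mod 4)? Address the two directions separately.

The forward direction holds; the converse fails.

(⟹) Suppose r ≡ 18 (mod 28). Then r³ ≡ 18³ = 5832 (mod 28), and since 4 ∣ 28, also r³ ≡ 0 (mod 4).

(⟸) This fails: take r = 0. Then 0³ = 0 ≡ 0 (mod 4), yet 0 ≡ 0 (mod 28), not 18.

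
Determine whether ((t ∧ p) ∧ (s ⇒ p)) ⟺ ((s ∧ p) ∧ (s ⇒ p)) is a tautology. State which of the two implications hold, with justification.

Forward direction. This fails. Under t = T, s = F, p = T, the left side is true but the right side is false.

Converse. This fails. Under t = F, s = T, p = T, the left side is false but the right side is true.

Neither implication holds.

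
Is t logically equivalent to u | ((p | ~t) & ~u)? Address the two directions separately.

(⟹) This fails. Under t = T, p = F, u = F, the left side is true but the right side is false.

(⟸) This fails. Under t = F, p = F, u = F, the left side is false but the right side is true.

Neither direction holds.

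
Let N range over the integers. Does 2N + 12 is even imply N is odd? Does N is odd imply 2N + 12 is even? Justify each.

Only the reverse direction holds.

(⇒) This fails: take N = 2. Then 2N + 12 = 16, which is even, yet N = 2 is even, not odd.

(⇐) Suppose N is odd. Since 2 is even, 2N is even for every N, so 2N + 12 has the same parity as 12, which is even. Hence 2N + 12 is even.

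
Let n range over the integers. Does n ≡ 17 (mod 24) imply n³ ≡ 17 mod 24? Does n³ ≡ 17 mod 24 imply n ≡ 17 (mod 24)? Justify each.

(⟸) Suppose n³ ≡ 17 (mod 24). The only residue r in {0, …, 23} with r³ ≡ 17 (mod 24) is r = 17, so n ≡ 17 (mod 24).

(⟹) Suppose n ≡ 17 (mod 24). Write n = 24j + 17. Then (24j + 17)³ = 13824j³ + 29376j² + 20808j + 4913 = 24(576j³ + 1224j² + 867j + 204) + 17, so n³ ≡ 17 (mod 24).

Both directions hold; the statement is true.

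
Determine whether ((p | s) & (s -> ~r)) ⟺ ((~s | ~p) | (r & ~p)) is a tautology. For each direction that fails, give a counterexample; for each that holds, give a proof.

Both directions fail.

(⟹) This fails. Under s = T, p = T, r = F, the left side is true but the right side is false.

(⟸) This fails. Under s = F, p = F, r = F, the left side is false but the right side is true.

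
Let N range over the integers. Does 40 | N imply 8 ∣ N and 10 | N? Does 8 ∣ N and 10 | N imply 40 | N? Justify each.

Forward direction. If 40 ∣ N, write N = 40q. Since 40 = 5·8, N = 8·(5q), so 8 ∣ N; and since 40 = 4·10, N = 10·(4q), so 10 ∣ N.

Converse. Suppose 8 ∣ N and 10 ∣ N. Any common multiple of 8 and 10 is a multiple of their lcm; here lcm(8, 10) = 8·10/gcd(8, 10) = 80/2 = 40, so 40 ∣ N.

Both implications hold.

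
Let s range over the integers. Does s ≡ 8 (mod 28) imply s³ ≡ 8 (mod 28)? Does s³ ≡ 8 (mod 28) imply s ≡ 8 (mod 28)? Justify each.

(→) Suppose s ≡ 8 (mod 28). Write s = 28j + 8. Then (28j + 8)³ = 21952j³ + 18816j² + 5376j + 512 = 28(784j³ + 672j² + 192j + 18) + 8, so s³ ≡ 8 (mod 28).

(←) This fails: take s = 2. Then 2³ = 8 ≡ 8 (mod 28), yet 2 ≡ 2 (mod 28), not 8.

Only the forward direction holds.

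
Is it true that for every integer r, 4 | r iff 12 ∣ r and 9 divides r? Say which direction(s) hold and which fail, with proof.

(⇒) fails; (⇐) holds.

(⟹) This fails: take r = 4. Certainly 4 ∣ 4, but 12 ∤ 4.

(⟸) Suppose 12 ∣ r and 9 ∣ r. Any common multiple of 12 and 9 is a multiple of their lcm; here lcm(12, 9) = 12·9/gcd(12, 9) = 108/3 = 36, so 36 ∣ r. Since 4 ∣ 36, it follows that 4 ∣ r.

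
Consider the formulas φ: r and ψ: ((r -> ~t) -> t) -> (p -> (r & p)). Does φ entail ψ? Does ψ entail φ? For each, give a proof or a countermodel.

[⇐] This fails. Under t = F, p = F, r = F, the left side is false but the right side is true.

[⇒] Assume the antecedent. If t is true, the antecedent forces (t = T, p = F, r = T) or (t = T, p = T, r = T), and the consequent holds there. If t is false, the consequent reduces to true regardless of the other variables. Either way the consequent holds.

Not equivalent: only (⇒) holds.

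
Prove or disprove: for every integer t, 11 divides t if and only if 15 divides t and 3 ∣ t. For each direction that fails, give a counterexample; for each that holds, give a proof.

Forward direction. This fails: take t = 11. Certainly 11 ∣ 11, but 15 ∤ 11.

Converse. This fails: take t = 15. Both 15 ∣ 15 and 3 ∣ 15, yet 15 is not a multiple of 11 (since 15 = 1·11 + 4), so 11 ∤ 15.

Neither implication holds.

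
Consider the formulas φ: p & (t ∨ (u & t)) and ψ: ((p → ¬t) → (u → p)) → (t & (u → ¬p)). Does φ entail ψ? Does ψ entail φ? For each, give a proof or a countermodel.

Neither implication holds.

Forward direction. This fails. Under u = T, p = T, t = T, the left side is true but the right side is false.

Converse. This fails. Under u = T, p = F, t = F, the left side is false but the right side is true.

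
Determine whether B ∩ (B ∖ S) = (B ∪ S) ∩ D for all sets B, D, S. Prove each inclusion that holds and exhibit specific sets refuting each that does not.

(⊆) This inclusion fails. Take B = {1}, D = ∅, S = ∅; then 1 ∈ B ∩ (B ∖ S) but 1 ∉ (B ∪ S) ∩ D.

(⊇) This inclusion fails. Take B = ∅, D = {1}, S = {1}; then 1 ∈ (B ∪ S) ∩ D but 1 ∉ B ∩ (B ∖ S).

(⊆) fails and (⊇) fails.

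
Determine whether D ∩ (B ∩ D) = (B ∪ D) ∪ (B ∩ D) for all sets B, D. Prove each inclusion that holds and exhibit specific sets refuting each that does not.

Reverse inclusion. This inclusion fails. Take B = {1}, D = ∅; then 1 ∈ (B ∪ D) ∪ (B ∩ D) but 1 ∉ D ∩ (B ∩ D).

Forward inclusion. Let x ∈ D ∩ (B ∩ D). Then x ∈ B ∩ D, from which x ∈ (B ∪ D) ∪ (B ∩ D).

(⊆) holds; (⊇) fails.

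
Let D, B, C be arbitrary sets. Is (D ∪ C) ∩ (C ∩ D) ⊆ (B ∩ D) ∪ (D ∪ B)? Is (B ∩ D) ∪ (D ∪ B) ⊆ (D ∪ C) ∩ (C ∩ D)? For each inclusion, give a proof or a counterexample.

(⊆) Let x ∈ (D ∪ C) ∩ (C ∩ D). Then either x ∈ D ∩ C and x ∉ B; or x ∈ D ∩ B ∩ C. In each case x ∈ (B ∩ D) ∪ (D ∪ B), so (D ∪ C) ∩ (C ∩ D) ⊆ (B ∩ D) ∪ (D ∪ B).

(⊇) This inclusion fails. Take D = {1}, B = ∅, C = ∅; then 1 ∈ (B ∩ D) ∪ (D ∪ B) but 1 ∉ (D ∪ C) ∩ (C ∩ D).

(⊆) holds; (⊇) fails.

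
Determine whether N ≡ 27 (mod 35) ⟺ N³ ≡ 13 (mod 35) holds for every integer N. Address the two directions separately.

(⇐) This fails: take N = 12. Then 12³ = 1728 ≡ 13 (mod 35), yet 12 ≡ 12 (mod 35), not 27.

(⇒) Suppose N ≡ 27 (mod 35). Write N = 35j + 27. Then (35j + 27)³ = 42875j³ + 99225j² + 76545j + 19683 = 35(1225j³ + 2835j² + 2187j + 562) + 13, so N³ ≡ 13 (mod 35).

(⇒) holds; (⇐) fails.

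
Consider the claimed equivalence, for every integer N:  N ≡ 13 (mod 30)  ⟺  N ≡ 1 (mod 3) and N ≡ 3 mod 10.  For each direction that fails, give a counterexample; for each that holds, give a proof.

[⇒] Suppose N ≡ 13 (mod 30); write N = 30j + 13. Since 3 ∣ 30, reducing mod 3 gives N ≡ 13 ≡ 1 (mod 3); since 10 ∣ 30, reducing mod 10 gives N ≡ 13 ≡ 3 (mod 10).

[⇐] Conversely, if N ≡ 1 (mod 3) and N ≡ 3 (mod 10), then by the Chinese remainder theorem N ≡ 13 (mod 30). This is exactly N ≡ 13 (mod 30).

Both implications hold.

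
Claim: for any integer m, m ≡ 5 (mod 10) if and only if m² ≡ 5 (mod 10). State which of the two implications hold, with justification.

The biconditional holds.

(⇒) Suppose m ≡ 5 (mod 10). Write m = 10j + 5. Then (10j + 5)² = 100j² + 100j + 25 = 10(10j² + 10j + 2) + 5, so m² ≡ 5 (mod 10).

(⇐) For the converse, argue contrapositively. If m ≢ 5 (mod 10), then m is congruent to one of 0, 1, 2, 3, 4, 6, 7, 8, 9 modulo 10, and these give m² ≡ 0, 1, 4, 9, 6, 6, 9, 4, 1 respectively — never 5.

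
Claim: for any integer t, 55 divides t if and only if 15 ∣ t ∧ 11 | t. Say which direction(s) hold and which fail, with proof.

Not equivalent: only (⇐) holds.

Forward direction. This fails: take t = 55. Certainly 55 ∣ 55, but 15 ∤ 55.

Converse. Suppose 15 ∣ t and 11 ∣ t. Any common multiple of 15 and 11 is a multiple of their lcm; here gcd(15, 11) = 1, so lcm(15, 11) = 15·11 = 165, so 165 ∣ t. Since 55 ∣ 165, it follows that 55 ∣ t.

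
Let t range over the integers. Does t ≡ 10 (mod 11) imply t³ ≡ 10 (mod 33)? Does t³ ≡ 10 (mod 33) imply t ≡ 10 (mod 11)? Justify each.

(⇒) This fails: take t = 21. Then 21 ≡ 10 (mod 11), but 21³ = 9261 ≡ 21 (mod 33), not 10.

(⇐) Conversely, the residues r modulo 33 with r³ ≡ 10 (mod 33) are exactly {10}, and each is ≡ 10 (mod 11).

Not equivalent: only (⇐) holds.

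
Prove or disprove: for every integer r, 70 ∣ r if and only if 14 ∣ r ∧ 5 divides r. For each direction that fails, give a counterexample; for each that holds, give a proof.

Both directions hold.

(⇐) Suppose 14 ∣ r and 5 ∣ r. Any common multiple of 14 and 5 is a multiple of their lcm; here gcd(14, 5) = 1, so lcm(14, 5) = 14·5 = 70, so 70 ∣ r.

(⇒) If 70 ∣ r, write r = 70q. Since 70 = 5·14, r = 14·(5q), so 14 ∣ r; and since 70 = 14·5, r = 5·(14q), so 5 ∣ r.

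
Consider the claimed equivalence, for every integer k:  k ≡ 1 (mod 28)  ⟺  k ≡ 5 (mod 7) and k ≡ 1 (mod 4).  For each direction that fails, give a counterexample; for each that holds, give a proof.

(⇒) This fails: k = 1 gives 1 ≡ 1 (mod 28) but 1 ≡ 1 (mod 7), so the conjunction on the right does not hold.

(⇐) This fails: k = 5 satisfies both congruences on the right (5 ≡ 5 mod 7 and 5 ≡ 1 mod 4) yet 5 ≡ 5 (mod 28), not 1.

Neither implication holds.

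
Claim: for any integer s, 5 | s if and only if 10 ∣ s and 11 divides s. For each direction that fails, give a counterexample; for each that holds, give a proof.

(⇒) fails; (⇐) holds.

(⇒) This fails: take s = 5. Certainly 5 ∣ 5, but 10 ∤ 5.

(⇐) Suppose 10 ∣ s and 11 ∣ s. Any common multiple of 10 and 11 is a multiple of their lcm; here gcd(10, 11) = 1, so lcm(10, 11) = 10·11 = 110, so 110 ∣ s. Since 5 ∣ 110, it follows that 5 ∣ s.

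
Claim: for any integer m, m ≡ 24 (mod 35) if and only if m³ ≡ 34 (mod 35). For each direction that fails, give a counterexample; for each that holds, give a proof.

(→) Suppose m ≡ 24 (mod 35). Write m = 35j + 24. Then (35j + 24)³ = 42875j³ + 88200j² + 60480j + 13824 = 35(1225j³ + 2520j² + 1728j + 394) + 34, so m³ ≡ 34 (mod 35).

(←) This fails: take m = 19. Then 19³ = 6859 ≡ 34 (mod 35), yet 19 ≡ 19 (mod 35), not 24.

(⇒) holds; (⇐) fails.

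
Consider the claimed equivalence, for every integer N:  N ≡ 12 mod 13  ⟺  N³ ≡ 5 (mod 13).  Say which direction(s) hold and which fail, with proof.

Neither direction holds.

Forward direction. This fails: take N = 12. Then 12 ≡ 12 (mod 13), but 12³ = 1728 ≡ 12 (mod 13), not 5.

Converse. This fails: take N = 7. Then 7³ = 343 ≡ 5 (mod 13), yet 7 ≡ 7 (mod 13), not 12.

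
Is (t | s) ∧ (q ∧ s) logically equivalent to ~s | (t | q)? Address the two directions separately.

[⇒] Assume the antecedent. If s is true, the antecedent forces (s = T, t = F, q = T) or (s = T, t = T, q = T), and ~s | (t | q) holds there. If s is false, the antecedent cannot hold. Either way ~s | (t | q) holds.

[⇐] This fails. Under s = F, t = F, q = F, the left side is false but the right side is true.

Only the forward direction holds.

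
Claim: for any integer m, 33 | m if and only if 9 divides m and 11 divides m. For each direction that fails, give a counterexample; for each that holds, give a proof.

Only the converse holds.

[⇐] Suppose 9 ∣ m and 11 ∣ m. Any common multiple of 9 and 11 is a multiple of their lcm; here gcd(9, 11) = 1, so lcm(9, 11) = 9·11 = 99, so 99 ∣ m. Since 33 ∣ 99, it follows that 33 ∣ m.

[⇒] This fails: take m = 33. Certainly 33 ∣ 33, but 9 ∤ 33.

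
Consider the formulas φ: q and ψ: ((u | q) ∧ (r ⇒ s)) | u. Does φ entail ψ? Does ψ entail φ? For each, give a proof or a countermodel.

Both directions fail.

[⇒] This fails. Under s = F, u = F, r = T, q = T, the left side is true but the right side is false.

[⇐] This fails. Under s = F, u = T, r = F, q = F, the left side is false but the right side is true.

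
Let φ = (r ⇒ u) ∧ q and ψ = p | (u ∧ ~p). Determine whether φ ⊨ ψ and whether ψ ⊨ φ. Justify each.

Both directions fail.

(⇒) This fails. Under p = F, u = F, r = F, q = T, the left side is true but the right side is false.

(⇐) This fails. Under p = T, u = F, r = F, q = F, the left side is false but the right side is true.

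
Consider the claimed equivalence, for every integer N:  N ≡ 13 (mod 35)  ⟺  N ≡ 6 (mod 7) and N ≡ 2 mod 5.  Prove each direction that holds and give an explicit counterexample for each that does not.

Neither direction holds.

(⇒) This fails: N = 13 gives 13 ≡ 13 (mod 35) but 13 ≡ 3 (mod 5), so the conjunction on the right does not hold.

(⇐) This fails: N = 27 satisfies both congruences on the right (27 ≡ 6 mod 7 and 27 ≡ 2 mod 5) yet 27 ≡ 27 (mod 35), not 13.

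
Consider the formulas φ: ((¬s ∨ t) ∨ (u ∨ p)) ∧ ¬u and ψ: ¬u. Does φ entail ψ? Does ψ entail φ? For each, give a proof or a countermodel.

(⇐) This fails. Under p = F, s = T, u = F, t = F, the left side is false but the right side is true.

(⇒) Assume the antecedent. If u is true, the antecedent cannot hold. If u is false, ¬u reduces to true regardless of the other variables. Either way ¬u holds.

Only the forward direction holds.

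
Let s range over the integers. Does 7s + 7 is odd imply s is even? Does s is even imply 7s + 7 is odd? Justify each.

Both directions hold.

(⟹) Suppose 7s + 7 is odd. Since 7 is odd, 7s and s have the same parity, so 7s + 7 ≡ s + 7 (mod 2). As 7 is odd, 7s + 7 is odd exactly when s is even. Thus s is even.

(⟸) Conversely, suppose s is even; write s = 2j. Then 7s + 7 = 7·(2j) + 7 = 2·7j + 7, which is odd.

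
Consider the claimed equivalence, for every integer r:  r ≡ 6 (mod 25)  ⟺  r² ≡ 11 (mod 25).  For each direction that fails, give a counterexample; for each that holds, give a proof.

Only the forward implication holds.

Forward direction. Suppose r ≡ 6 (mod 25). Write r = 25j + 6. Then (25j + 6)² = 625j² + 300j + 36 = 25(25j² + 12j + 1) + 11, so r² ≡ 11 (mod 25).

Converse. This fails: take r = 19. Then 19² = 361 ≡ 11 (mod 25), yet 19 ≡ 19 (mod 25), not 6.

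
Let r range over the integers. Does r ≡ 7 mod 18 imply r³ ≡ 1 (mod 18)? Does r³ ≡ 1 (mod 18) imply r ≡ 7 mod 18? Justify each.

Not equivalent: only (⇒) holds.

Converse. This fails: take r = 1. Then 1³ = 1 ≡ 1 (mod 18), yet 1 ≡ 1 (mod 18), not 7.

Forward direction. Suppose r ≡ 7 mod 18. Write r = 18j + 7. Then (18j + 7)³ = 5832j³ + 6804j² + 2646j + 343 = 18(324j³ + 378j² + 147j + 19) + 1, so r³ ≡ 1 (mod 18).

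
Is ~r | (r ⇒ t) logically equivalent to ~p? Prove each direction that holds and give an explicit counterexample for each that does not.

Neither direction holds.

(⇒) This fails. Under r = F, p = T, t = F, the left side is true but the right side is false.

(⇐) This fails. Under r = T, p = F, t = F, the left side is false but the right side is true.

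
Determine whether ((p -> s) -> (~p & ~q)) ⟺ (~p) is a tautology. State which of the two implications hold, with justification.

Forward direction. This fails. Under s = F, p = T, q = F, the left side is true but the right side is false.

Converse. This fails. Under s = F, p = F, q = T, the left side is false but the right side is true.

Both directions fail.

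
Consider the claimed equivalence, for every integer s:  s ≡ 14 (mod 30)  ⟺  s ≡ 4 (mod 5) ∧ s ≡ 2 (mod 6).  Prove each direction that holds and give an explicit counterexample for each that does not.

(⇒) Suppose s ≡ 14 (mod 30); write s = 30j + 14. Since 5 ∣ 30, reducing mod 5 gives s ≡ 14 ≡ 4 (mod 5); since 6 ∣ 30, reducing mod 6 gives s ≡ 14 ≡ 2 (mod 6).

(⇐) Conversely, if s ≡ 4 (mod 5) and s ≡ 2 (mod 6), then by the Chinese remainder theorem s ≡ 14 (mod 30). This is exactly s ≡ 14 (mod 30).

The biconditional holds.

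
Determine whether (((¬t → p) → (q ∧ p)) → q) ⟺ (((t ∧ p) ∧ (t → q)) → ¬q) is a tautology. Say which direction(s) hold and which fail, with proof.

Forward direction. This fails. Under q = T, p = T, t = T, the left side is true but the right side is false.

Converse. This fails. Under q = F, p = F, t = F, the left side is false but the right side is true.

Neither implication holds.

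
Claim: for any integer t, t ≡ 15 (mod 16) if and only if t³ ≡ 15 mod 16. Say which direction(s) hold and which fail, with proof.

Both directions hold; the statement is true.

[⇒] Suppose t ≡ 15 (mod 16). Write t = 16j + 15. Then (16j + 15)³ = 4096j³ + 11520j² + 10800j + 3375 = 16(256j³ + 720j² + 675j + 210) + 15, so t³ ≡ 15 (mod 16).

[⇐] Conversely, suppose t³ ≡ 15 (mod 16). The only residue r in {0, …, 15} with r³ ≡ 15 (mod 16) is r = 15, so t ≡ 15 (mod 16).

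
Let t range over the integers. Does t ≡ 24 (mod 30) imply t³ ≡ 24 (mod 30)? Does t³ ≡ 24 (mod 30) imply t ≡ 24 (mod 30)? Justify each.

(⇐) Suppose t³ ≡ 24 (mod 30). The only residue r in {0, …, 29} with r³ ≡ 24 (mod 30) is r = 24, so t ≡ 24 (mod 30).

(⇒) Suppose t ≡ 24 (mod 30). Write t = 30j + 24. Then (30j + 24)³ = 27000j³ + 64800j² + 51840j + 13824 = 30(900j³ + 2160j² + 1728j + 460) + 24, so t³ ≡ 24 (mod 30).

Both implications hold.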